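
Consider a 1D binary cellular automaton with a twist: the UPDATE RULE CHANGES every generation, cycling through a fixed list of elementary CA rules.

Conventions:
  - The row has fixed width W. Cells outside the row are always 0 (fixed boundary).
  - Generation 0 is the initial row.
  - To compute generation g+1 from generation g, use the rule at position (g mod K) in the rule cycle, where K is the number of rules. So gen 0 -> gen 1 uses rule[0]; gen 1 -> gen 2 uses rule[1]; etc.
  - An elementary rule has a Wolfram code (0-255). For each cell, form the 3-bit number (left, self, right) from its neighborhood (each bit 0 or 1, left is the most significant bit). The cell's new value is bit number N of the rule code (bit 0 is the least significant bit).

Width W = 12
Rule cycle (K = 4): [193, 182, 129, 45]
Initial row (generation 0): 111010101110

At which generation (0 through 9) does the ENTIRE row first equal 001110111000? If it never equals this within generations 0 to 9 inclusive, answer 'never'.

Answer: never

Derivation:
Gen 0: 111010101110
Gen 1 (rule 193): 011000000110
Gen 2 (rule 182): 100100001001
Gen 3 (rule 129): 000001100000
Gen 4 (rule 45): 111101001111
Gen 5 (rule 193): 011100000111
Gen 6 (rule 182): 101010001010
Gen 7 (rule 129): 000000100000
Gen 8 (rule 45): 111110101111
Gen 9 (rule 193): 011110000111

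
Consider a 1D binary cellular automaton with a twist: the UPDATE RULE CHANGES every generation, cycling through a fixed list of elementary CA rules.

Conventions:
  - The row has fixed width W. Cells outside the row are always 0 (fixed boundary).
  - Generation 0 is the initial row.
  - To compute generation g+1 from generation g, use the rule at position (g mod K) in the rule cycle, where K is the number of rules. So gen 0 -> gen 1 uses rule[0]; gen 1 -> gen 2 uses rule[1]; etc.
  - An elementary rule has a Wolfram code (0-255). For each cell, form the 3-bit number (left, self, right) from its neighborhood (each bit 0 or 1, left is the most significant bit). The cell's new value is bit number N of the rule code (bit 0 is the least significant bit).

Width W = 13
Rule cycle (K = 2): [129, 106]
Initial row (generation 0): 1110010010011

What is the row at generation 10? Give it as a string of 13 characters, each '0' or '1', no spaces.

Gen 0: 1110010010011
Gen 1 (rule 129): 0100000000000
Gen 2 (rule 106): 1000000000000
Gen 3 (rule 129): 0011111111111
Gen 4 (rule 106): 0110000000001
Gen 5 (rule 129): 0000111111100
Gen 6 (rule 106): 0001100000100
Gen 7 (rule 129): 1100001110001
Gen 8 (rule 106): 1100011010010
Gen 9 (rule 129): 0001000000000
Gen 10 (rule 106): 0010000000000

Answer: 0010000000000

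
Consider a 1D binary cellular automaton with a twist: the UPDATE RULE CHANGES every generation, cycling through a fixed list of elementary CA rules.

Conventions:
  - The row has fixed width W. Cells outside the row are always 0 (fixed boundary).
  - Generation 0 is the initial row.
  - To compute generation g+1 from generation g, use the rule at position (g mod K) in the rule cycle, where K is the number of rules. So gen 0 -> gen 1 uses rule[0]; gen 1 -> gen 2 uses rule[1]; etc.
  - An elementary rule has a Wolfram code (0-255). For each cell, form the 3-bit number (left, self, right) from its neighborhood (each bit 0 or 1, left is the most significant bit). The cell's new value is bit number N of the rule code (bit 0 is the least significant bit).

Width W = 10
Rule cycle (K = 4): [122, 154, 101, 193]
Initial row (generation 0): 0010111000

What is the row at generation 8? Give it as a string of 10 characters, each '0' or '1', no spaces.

Answer: 0111011000

Derivation:
Gen 0: 0010111000
Gen 1 (rule 122): 0101101100
Gen 2 (rule 154): 1001001010
Gen 3 (rule 101): 1001001110
Gen 4 (rule 193): 0000000110
Gen 5 (rule 122): 0000001111
Gen 6 (rule 154): 0000011110
Gen 7 (rule 101): 1111000010
Gen 8 (rule 193): 0111011000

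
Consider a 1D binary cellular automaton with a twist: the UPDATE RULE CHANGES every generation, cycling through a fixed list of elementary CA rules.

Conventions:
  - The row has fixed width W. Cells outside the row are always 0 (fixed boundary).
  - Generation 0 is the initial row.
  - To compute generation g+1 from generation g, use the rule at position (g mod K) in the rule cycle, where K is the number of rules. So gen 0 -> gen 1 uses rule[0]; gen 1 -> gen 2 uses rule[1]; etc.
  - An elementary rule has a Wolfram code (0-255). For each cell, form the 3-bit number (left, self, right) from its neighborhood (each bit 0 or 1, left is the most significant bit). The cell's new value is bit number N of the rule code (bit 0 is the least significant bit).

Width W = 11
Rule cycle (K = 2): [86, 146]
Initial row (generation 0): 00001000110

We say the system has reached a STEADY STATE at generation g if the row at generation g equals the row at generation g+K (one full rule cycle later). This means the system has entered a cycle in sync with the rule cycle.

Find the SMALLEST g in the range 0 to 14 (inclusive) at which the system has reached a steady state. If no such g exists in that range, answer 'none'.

Answer: 14

Derivation:
Gen 0: 00001000110
Gen 1 (rule 86): 00011101011
Gen 2 (rule 146): 00101000000
Gen 3 (rule 86): 01101100000
Gen 4 (rule 146): 10000010000
Gen 5 (rule 86): 11000111000
Gen 6 (rule 146): 00101010100
Gen 7 (rule 86): 01101010110
Gen 8 (rule 146): 10000000001
Gen 9 (rule 86): 11000000011
Gen 10 (rule 146): 00100000100
Gen 11 (rule 86): 01110001110
Gen 12 (rule 146): 10101010101
Gen 13 (rule 86): 10101010101
Gen 14 (rule 146): 00000000000
Gen 15 (rule 86): 00000000000
Gen 16 (rule 146): 00000000000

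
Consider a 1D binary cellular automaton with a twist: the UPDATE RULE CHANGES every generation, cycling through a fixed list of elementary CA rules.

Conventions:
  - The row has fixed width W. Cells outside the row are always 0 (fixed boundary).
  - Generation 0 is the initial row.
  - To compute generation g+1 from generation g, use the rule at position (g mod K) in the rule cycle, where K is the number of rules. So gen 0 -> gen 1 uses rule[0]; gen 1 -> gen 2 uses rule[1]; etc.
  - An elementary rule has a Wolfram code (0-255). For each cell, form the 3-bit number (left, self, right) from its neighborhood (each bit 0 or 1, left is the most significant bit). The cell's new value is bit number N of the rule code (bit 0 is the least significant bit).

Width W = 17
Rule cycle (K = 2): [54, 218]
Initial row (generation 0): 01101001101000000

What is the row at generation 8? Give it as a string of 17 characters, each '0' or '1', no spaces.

Answer: 00010100101000000

Derivation:
Gen 0: 01101001101000000
Gen 1 (rule 54): 10011110011100000
Gen 2 (rule 218): 01111111111110000
Gen 3 (rule 54): 10000000000001000
Gen 4 (rule 218): 01000000000010100
Gen 5 (rule 54): 11100000000111110
Gen 6 (rule 218): 11110000001111111
Gen 7 (rule 54): 00001000010000000
Gen 8 (rule 218): 00010100101000000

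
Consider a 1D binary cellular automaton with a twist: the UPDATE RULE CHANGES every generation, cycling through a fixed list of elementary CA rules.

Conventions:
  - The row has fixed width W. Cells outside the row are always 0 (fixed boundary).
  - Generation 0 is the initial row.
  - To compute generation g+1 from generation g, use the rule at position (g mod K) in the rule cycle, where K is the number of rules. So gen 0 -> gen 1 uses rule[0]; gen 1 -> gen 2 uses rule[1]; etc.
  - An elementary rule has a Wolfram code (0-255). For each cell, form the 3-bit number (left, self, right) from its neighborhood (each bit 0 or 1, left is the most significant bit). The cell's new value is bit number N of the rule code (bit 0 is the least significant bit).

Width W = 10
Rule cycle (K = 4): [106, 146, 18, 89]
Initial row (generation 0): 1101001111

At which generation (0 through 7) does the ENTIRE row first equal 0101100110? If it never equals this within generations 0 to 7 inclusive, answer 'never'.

Gen 0: 1101001111
Gen 1 (rule 106): 1110011001
Gen 2 (rule 146): 0101100110
Gen 3 (rule 18): 1000011001
Gen 4 (rule 89): 0111011100
Gen 5 (rule 106): 1101110100
Gen 6 (rule 146): 0000100010
Gen 7 (rule 18): 0001010101

Answer: 2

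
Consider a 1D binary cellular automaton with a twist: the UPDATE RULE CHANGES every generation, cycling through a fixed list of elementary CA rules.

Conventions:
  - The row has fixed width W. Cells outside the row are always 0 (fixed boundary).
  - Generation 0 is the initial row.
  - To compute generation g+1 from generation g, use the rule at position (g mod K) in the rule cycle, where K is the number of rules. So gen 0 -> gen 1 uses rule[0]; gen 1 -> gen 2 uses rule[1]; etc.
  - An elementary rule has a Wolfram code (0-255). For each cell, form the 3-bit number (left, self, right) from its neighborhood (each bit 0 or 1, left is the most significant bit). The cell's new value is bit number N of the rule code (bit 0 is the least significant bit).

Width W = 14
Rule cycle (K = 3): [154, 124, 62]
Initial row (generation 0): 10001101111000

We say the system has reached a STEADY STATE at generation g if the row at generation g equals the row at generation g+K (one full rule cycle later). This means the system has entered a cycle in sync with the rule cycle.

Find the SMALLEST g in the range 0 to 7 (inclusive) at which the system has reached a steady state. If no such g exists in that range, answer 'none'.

Answer: none

Derivation:
Gen 0: 10001101111000
Gen 1 (rule 154): 01011001110100
Gen 2 (rule 124): 01111101011110
Gen 3 (rule 62): 11000011110001
Gen 4 (rule 154): 10100111101010
Gen 5 (rule 124): 11110100111111
Gen 6 (rule 62): 10001111100000
Gen 7 (rule 154): 01011111010000
Gen 8 (rule 124): 01110001111000
Gen 9 (rule 62): 11001011000100
Gen 10 (rule 154): 10110010101010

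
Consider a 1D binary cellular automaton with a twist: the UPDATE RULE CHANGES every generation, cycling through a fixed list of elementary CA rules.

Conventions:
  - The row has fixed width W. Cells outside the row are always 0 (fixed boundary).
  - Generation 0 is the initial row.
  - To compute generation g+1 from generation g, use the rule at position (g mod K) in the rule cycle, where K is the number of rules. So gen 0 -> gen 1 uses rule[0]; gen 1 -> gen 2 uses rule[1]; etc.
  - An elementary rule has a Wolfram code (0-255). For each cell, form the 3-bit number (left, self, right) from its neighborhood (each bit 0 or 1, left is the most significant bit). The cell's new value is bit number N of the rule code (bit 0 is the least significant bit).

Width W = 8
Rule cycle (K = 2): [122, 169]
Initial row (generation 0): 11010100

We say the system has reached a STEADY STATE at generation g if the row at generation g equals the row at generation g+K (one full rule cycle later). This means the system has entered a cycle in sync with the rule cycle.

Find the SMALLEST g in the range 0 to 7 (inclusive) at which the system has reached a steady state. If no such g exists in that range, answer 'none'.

Answer: 0

Derivation:
Gen 0: 11010100
Gen 1 (rule 122): 11101010
Gen 2 (rule 169): 11010100
Gen 3 (rule 122): 11101010
Gen 4 (rule 169): 11010100
Gen 5 (rule 122): 11101010
Gen 6 (rule 169): 11010100
Gen 7 (rule 122): 11101010
Gen 8 (rule 169): 11010100
Gen 9 (rule 122): 11101010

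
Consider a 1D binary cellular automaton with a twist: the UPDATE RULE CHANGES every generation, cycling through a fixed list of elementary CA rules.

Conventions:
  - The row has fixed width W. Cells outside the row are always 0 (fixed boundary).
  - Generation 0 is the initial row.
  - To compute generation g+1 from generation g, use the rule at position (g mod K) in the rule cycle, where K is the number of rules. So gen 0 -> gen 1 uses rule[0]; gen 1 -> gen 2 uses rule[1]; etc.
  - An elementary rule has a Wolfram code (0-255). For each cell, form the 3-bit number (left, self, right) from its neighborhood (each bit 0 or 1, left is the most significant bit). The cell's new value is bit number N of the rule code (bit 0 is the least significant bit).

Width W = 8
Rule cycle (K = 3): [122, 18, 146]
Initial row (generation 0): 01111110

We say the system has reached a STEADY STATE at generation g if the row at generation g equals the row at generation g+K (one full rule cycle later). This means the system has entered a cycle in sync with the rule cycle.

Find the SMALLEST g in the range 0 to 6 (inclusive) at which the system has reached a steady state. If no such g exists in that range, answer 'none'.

Answer: 5

Derivation:
Gen 0: 01111110
Gen 1 (rule 122): 11000011
Gen 2 (rule 18): 00100100
Gen 3 (rule 146): 01011010
Gen 4 (rule 122): 10111101
Gen 5 (rule 18): 00000000
Gen 6 (rule 146): 00000000
Gen 7 (rule 122): 00000000
Gen 8 (rule 18): 00000000
Gen 9 (rule 146): 00000000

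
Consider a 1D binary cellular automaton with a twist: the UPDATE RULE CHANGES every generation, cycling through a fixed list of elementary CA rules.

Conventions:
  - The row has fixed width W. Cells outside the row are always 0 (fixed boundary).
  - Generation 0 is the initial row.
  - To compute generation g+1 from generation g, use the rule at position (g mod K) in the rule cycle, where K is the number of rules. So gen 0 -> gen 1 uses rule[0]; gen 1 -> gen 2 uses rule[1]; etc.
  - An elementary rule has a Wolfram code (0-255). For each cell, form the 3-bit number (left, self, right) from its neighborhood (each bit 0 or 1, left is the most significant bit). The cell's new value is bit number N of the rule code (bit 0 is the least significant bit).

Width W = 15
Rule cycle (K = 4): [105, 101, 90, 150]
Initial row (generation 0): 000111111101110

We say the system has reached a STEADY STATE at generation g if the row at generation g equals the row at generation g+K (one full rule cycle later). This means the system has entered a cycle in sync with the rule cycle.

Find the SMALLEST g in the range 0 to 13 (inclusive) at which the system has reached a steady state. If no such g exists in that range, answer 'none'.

Gen 0: 000111111101110
Gen 1 (rule 105): 110100000111010
Gen 2 (rule 101): 011101110001110
Gen 3 (rule 90): 110101011011011
Gen 4 (rule 150): 000101000000000
Gen 5 (rule 105): 110010011111111
Gen 6 (rule 101): 010010000000001
Gen 7 (rule 90): 101101000000010
Gen 8 (rule 150): 100001100000111
Gen 9 (rule 105): 001101101110101
Gen 10 (rule 101): 100110110011111
Gen 11 (rule 90): 011110111110001
Gen 12 (rule 150): 101100011101011
Gen 13 (rule 105): 011101010110111
Gen 14 (rule 101): 000111111011001
Gen 15 (rule 90): 001100001011110
Gen 16 (rule 150): 010010011001101
Gen 17 (rule 105): 000000011001110

Answer: none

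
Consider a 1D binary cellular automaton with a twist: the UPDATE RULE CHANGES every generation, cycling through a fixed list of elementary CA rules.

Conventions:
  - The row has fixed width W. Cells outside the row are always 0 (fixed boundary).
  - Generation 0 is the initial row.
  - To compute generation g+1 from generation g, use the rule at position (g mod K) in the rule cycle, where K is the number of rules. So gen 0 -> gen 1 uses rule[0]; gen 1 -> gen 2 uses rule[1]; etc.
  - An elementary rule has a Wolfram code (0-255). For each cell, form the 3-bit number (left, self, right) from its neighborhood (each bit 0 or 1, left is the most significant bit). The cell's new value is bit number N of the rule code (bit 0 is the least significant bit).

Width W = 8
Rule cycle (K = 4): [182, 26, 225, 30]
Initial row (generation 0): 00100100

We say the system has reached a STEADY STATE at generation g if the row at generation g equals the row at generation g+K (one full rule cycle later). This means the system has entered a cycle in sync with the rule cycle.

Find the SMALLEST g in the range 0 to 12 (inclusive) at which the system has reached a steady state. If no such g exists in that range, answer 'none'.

Gen 0: 00100100
Gen 1 (rule 182): 01111110
Gen 2 (rule 26): 11000001
Gen 3 (rule 225): 01011100
Gen 4 (rule 30): 11010010
Gen 5 (rule 182): 00111111
Gen 6 (rule 26): 01100000
Gen 7 (rule 225): 00101111
Gen 8 (rule 30): 01101000
Gen 9 (rule 182): 10011100
Gen 10 (rule 26): 01110010
Gen 11 (rule 225): 00110000
Gen 12 (rule 30): 01101000
Gen 13 (rule 182): 10011100
Gen 14 (rule 26): 01110010
Gen 15 (rule 225): 00110000
Gen 16 (rule 30): 01101000

Answer: 8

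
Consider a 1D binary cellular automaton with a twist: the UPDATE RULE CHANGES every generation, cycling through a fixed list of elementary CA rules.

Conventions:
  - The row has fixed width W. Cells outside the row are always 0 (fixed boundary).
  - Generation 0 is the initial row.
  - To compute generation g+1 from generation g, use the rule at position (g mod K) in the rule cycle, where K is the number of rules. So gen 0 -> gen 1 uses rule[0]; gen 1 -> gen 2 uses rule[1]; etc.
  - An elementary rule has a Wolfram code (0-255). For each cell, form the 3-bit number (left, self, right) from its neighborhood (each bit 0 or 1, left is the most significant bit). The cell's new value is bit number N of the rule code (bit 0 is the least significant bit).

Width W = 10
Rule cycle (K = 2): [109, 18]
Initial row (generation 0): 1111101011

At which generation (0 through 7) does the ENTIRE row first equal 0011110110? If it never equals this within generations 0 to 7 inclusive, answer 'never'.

Answer: never

Derivation:
Gen 0: 1111101011
Gen 1 (rule 109): 1000111111
Gen 2 (rule 18): 0101000000
Gen 3 (rule 109): 0111011111
Gen 4 (rule 18): 1000000000
Gen 5 (rule 109): 1011111111
Gen 6 (rule 18): 0000000000
Gen 7 (rule 109): 1111111111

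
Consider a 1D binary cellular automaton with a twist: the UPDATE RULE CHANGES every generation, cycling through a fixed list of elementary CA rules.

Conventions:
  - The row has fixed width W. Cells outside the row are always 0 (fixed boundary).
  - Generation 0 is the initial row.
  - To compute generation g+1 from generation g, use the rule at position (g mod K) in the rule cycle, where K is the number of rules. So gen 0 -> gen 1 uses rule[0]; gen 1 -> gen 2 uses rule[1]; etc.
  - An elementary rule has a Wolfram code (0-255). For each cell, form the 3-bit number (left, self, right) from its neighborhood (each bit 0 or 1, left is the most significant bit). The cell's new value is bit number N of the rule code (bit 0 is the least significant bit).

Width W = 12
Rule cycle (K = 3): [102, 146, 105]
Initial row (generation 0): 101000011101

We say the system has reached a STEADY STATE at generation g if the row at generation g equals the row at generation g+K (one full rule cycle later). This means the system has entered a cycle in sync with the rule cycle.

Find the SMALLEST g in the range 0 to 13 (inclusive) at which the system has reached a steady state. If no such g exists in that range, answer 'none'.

Gen 0: 101000011101
Gen 1 (rule 102): 111000100111
Gen 2 (rule 146): 010101011010
Gen 3 (rule 105): 001010111100
Gen 4 (rule 102): 011111000100
Gen 5 (rule 146): 101110101010
Gen 6 (rule 105): 011011010100
Gen 7 (rule 102): 101101111100
Gen 8 (rule 146): 000000111010
Gen 9 (rule 105): 111110101100
Gen 10 (rule 102): 000011110100
Gen 11 (rule 146): 000101100010
Gen 12 (rule 105): 110011101000
Gen 13 (rule 102): 010100111000
Gen 14 (rule 146): 100011010100
Gen 15 (rule 105): 001011101001
Gen 16 (rule 102): 011100111011

Answer: none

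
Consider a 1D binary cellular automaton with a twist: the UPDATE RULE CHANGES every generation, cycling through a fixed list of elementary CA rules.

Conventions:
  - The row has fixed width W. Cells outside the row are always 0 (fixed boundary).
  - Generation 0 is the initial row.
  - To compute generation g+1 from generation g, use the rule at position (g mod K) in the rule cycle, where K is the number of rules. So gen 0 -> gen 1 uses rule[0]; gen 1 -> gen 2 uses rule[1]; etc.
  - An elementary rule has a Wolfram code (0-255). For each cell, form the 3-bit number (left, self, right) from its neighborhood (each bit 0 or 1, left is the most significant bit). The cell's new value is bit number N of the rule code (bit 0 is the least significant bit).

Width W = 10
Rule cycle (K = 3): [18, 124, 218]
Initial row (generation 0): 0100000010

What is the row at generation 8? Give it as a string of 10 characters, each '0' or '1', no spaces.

Answer: 0000000000

Derivation:
Gen 0: 0100000010
Gen 1 (rule 18): 1010000101
Gen 2 (rule 124): 1111000111
Gen 3 (rule 218): 1111101111
Gen 4 (rule 18): 0000000000
Gen 5 (rule 124): 0000000000
Gen 6 (rule 218): 0000000000
Gen 7 (rule 18): 0000000000
Gen 8 (rule 124): 0000000000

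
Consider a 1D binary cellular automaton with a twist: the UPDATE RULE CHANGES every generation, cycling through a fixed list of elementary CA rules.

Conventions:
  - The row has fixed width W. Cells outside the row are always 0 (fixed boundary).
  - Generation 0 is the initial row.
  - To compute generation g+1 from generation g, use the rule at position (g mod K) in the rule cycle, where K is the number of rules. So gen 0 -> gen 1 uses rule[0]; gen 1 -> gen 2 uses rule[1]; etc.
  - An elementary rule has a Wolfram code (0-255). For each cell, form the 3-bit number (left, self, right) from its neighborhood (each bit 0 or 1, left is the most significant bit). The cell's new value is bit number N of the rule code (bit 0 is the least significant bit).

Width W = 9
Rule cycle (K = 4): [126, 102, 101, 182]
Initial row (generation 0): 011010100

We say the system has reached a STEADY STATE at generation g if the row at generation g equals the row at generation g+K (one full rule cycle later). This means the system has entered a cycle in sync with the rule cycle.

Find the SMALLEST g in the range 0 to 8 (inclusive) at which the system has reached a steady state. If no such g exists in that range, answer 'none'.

Answer: none

Derivation:
Gen 0: 011010100
Gen 1 (rule 126): 111111110
Gen 2 (rule 102): 000000010
Gen 3 (rule 101): 111111010
Gen 4 (rule 182): 011110111
Gen 5 (rule 126): 110011101
Gen 6 (rule 102): 010100111
Gen 7 (rule 101): 011100001
Gen 8 (rule 182): 101010011
Gen 9 (rule 126): 111111111
Gen 10 (rule 102): 000000001
Gen 11 (rule 101): 111111101
Gen 12 (rule 182): 011111011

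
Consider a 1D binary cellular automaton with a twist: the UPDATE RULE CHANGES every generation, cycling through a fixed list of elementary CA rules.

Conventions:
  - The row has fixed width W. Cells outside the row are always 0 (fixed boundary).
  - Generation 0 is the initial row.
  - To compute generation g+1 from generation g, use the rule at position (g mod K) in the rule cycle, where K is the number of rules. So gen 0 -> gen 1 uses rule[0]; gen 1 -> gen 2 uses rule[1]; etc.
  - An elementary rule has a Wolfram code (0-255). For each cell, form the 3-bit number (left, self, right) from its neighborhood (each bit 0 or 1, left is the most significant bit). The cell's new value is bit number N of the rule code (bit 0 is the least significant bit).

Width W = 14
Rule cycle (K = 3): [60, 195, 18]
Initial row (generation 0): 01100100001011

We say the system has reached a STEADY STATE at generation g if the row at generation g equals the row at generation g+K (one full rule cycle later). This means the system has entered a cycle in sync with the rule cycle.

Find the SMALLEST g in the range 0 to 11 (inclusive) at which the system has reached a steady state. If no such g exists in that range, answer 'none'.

Gen 0: 01100100001011
Gen 1 (rule 60): 01010110001110
Gen 2 (rule 195): 10000010110110
Gen 3 (rule 18): 01000100000001
Gen 4 (rule 60): 01100110000001
Gen 5 (rule 195): 10101010111110
Gen 6 (rule 18): 00000000000001
Gen 7 (rule 60): 00000000000001
Gen 8 (rule 195): 11111111111110
Gen 9 (rule 18): 00000000000001
Gen 10 (rule 60): 00000000000001
Gen 11 (rule 195): 11111111111110
Gen 12 (rule 18): 00000000000001
Gen 13 (rule 60): 00000000000001
Gen 14 (rule 195): 11111111111110

Answer: 6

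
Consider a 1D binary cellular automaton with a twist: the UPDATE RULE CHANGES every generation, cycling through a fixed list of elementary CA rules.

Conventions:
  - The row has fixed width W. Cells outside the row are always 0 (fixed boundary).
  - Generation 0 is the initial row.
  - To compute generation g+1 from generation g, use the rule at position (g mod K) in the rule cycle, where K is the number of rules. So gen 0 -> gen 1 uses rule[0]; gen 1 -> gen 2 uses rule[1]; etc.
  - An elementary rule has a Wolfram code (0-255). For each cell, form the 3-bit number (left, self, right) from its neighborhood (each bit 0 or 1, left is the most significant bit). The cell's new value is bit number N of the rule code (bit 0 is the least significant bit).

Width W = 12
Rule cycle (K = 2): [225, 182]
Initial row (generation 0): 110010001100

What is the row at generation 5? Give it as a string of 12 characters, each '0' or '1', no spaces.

Gen 0: 110010001100
Gen 1 (rule 225): 010000100101
Gen 2 (rule 182): 111001111111
Gen 3 (rule 225): 011000111111
Gen 4 (rule 182): 100101011110
Gen 5 (rule 225): 000010101110

Answer: 000010101110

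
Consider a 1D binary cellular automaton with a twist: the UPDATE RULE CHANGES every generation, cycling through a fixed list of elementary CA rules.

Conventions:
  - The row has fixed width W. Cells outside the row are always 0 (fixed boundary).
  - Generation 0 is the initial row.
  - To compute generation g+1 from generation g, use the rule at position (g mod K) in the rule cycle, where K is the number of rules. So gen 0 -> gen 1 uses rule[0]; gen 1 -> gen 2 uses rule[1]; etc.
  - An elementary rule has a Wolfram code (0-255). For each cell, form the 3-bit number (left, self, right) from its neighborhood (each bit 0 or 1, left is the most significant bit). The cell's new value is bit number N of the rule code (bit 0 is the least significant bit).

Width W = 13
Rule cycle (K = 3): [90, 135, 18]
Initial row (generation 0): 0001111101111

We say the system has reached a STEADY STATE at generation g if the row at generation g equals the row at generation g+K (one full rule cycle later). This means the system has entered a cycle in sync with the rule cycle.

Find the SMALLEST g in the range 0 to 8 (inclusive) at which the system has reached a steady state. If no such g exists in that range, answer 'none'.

Answer: 6

Derivation:
Gen 0: 0001111101111
Gen 1 (rule 90): 0011000101001
Gen 2 (rule 135): 1100011101011
Gen 3 (rule 18): 0010100000000
Gen 4 (rule 90): 0100010000000
Gen 5 (rule 135): 1101110111111
Gen 6 (rule 18): 0000000000000
Gen 7 (rule 90): 0000000000000
Gen 8 (rule 135): 1111111111111
Gen 9 (rule 18): 0000000000000
Gen 10 (rule 90): 0000000000000
Gen 11 (rule 135): 1111111111111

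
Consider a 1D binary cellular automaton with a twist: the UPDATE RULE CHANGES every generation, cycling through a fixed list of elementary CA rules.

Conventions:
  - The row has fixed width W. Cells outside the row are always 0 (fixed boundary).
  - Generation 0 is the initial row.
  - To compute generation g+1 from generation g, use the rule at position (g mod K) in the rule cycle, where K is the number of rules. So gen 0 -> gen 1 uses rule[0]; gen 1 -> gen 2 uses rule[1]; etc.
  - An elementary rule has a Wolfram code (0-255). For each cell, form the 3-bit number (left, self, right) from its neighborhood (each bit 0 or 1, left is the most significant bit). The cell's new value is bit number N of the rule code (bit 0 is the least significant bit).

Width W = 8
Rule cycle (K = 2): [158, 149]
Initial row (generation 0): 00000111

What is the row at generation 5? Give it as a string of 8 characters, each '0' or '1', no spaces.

Gen 0: 00000111
Gen 1 (rule 158): 00001110
Gen 2 (rule 149): 11100101
Gen 3 (rule 158): 11011101
Gen 4 (rule 149): 00001001
Gen 5 (rule 158): 00011111

Answer: 00011111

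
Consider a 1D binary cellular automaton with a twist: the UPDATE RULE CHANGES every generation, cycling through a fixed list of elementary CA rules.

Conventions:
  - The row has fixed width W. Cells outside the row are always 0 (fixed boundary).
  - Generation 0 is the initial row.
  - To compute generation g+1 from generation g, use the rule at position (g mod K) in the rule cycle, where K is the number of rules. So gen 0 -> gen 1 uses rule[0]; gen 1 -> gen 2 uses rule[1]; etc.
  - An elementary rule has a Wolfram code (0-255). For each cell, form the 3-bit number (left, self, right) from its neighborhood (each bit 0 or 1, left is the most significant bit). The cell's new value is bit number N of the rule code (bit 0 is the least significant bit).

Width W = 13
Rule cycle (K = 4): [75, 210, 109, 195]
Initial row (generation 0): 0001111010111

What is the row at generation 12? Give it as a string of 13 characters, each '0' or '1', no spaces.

Answer: 1000000000111

Derivation:
Gen 0: 0001111010111
Gen 1 (rule 75): 1111001000101
Gen 2 (rule 210): 0111110101000
Gen 3 (rule 109): 0100011111011
Gen 4 (rule 195): 1001101111001
Gen 5 (rule 75): 0011101001010
Gen 6 (rule 210): 0101100110001
Gen 7 (rule 109): 0111100110101
Gen 8 (rule 195): 1011101010000
Gen 9 (rule 75): 0010100000111
Gen 10 (rule 210): 0100010001011
Gen 11 (rule 109): 0101010101111
Gen 12 (rule 195): 1000000000111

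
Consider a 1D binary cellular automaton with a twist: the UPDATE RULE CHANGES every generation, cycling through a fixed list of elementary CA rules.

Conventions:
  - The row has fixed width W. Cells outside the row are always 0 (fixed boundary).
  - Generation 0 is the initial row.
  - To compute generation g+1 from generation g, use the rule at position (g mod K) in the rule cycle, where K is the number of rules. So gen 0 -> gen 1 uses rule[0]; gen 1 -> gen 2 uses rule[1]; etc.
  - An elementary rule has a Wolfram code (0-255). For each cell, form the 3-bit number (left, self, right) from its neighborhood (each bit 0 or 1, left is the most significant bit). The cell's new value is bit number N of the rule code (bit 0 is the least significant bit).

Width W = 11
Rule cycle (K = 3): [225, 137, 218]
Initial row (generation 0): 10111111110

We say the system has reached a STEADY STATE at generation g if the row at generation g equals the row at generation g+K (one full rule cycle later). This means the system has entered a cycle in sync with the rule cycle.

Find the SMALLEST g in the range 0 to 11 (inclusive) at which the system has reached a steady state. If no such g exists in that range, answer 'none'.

Answer: 2

Derivation:
Gen 0: 10111111110
Gen 1 (rule 225): 01011111110
Gen 2 (rule 137): 00011111100
Gen 3 (rule 218): 00111111110
Gen 4 (rule 225): 10011111110
Gen 5 (rule 137): 00011111100
Gen 6 (rule 218): 00111111110
Gen 7 (rule 225): 10011111110
Gen 8 (rule 137): 00011111100
Gen 9 (rule 218): 00111111110
Gen 10 (rule 225): 10011111110
Gen 11 (rule 137): 00011111100
Gen 12 (rule 218): 00111111110
Gen 13 (rule 225): 10011111110
Gen 14 (rule 137): 00011111100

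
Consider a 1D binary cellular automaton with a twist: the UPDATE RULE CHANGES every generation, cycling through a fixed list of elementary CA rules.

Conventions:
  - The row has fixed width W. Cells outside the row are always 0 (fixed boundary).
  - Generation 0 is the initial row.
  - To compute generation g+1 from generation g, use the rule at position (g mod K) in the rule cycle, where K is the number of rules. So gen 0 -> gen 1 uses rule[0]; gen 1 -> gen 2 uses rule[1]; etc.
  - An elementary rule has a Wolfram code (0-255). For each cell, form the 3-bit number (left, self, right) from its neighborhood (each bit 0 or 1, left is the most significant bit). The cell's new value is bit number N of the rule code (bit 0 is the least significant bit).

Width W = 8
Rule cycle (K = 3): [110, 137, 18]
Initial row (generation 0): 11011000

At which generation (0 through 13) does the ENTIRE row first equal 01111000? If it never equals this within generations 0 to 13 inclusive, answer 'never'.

Gen 0: 11011000
Gen 1 (rule 110): 11111000
Gen 2 (rule 137): 11110011
Gen 3 (rule 18): 00001100
Gen 4 (rule 110): 00011100
Gen 5 (rule 137): 11011001
Gen 6 (rule 18): 00000110
Gen 7 (rule 110): 00001110
Gen 8 (rule 137): 11101100
Gen 9 (rule 18): 00000010
Gen 10 (rule 110): 00000110
Gen 11 (rule 137): 11110100
Gen 12 (rule 18): 00000010
Gen 13 (rule 110): 00000110

Answer: never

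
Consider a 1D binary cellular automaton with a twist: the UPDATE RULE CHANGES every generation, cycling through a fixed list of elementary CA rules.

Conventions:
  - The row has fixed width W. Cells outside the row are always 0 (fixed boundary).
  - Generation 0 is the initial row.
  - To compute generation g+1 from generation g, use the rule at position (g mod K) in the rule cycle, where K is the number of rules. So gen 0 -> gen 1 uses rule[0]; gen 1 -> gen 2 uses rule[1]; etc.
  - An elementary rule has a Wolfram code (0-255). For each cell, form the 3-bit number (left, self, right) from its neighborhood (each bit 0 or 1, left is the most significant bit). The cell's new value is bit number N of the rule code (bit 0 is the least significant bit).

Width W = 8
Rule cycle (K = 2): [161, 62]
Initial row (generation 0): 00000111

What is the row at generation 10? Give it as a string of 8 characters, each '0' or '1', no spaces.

Gen 0: 00000111
Gen 1 (rule 161): 11110010
Gen 2 (rule 62): 10001111
Gen 3 (rule 161): 00100110
Gen 4 (rule 62): 01111101
Gen 5 (rule 161): 00111010
Gen 6 (rule 62): 01100111
Gen 7 (rule 161): 00000010
Gen 8 (rule 62): 00000111
Gen 9 (rule 161): 11110010
Gen 10 (rule 62): 10001111

Answer: 10001111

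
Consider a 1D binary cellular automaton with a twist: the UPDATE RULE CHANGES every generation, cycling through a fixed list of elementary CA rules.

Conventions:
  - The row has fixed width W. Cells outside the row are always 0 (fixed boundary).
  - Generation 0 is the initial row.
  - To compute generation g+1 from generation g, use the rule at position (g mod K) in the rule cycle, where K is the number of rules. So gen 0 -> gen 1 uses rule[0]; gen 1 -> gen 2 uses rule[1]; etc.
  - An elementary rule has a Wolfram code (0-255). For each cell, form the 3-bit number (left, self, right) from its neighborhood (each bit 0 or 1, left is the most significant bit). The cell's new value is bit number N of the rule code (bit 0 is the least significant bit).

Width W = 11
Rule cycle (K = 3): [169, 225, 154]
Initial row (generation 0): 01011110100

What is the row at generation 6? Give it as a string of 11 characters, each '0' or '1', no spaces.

Gen 0: 01011110100
Gen 1 (rule 169): 00111101001
Gen 2 (rule 225): 10011110000
Gen 3 (rule 154): 01111101000
Gen 4 (rule 169): 01111010011
Gen 5 (rule 225): 00111100001
Gen 6 (rule 154): 01111010010

Answer: 01111010010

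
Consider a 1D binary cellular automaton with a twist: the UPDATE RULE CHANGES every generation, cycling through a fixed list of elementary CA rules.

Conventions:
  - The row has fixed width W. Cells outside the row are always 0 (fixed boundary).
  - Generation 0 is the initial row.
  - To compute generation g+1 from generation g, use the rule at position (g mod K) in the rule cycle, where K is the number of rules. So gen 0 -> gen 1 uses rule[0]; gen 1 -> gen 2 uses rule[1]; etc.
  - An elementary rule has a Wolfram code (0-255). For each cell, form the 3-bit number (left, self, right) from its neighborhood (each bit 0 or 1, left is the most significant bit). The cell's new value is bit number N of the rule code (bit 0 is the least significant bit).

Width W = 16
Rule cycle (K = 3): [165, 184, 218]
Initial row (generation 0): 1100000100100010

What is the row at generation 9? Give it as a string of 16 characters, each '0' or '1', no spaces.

Answer: 0001111011011100

Derivation:
Gen 0: 1100000100100010
Gen 1 (rule 165): 0001110100101010
Gen 2 (rule 184): 0001101010010101
Gen 3 (rule 218): 0011100001100000
Gen 4 (rule 165): 1001001100001111
Gen 5 (rule 184): 0100101010001110
Gen 6 (rule 218): 1011000001011111
Gen 7 (rule 165): 1100011101101110
Gen 8 (rule 184): 1010011011011101
Gen 9 (rule 218): 0001111011011100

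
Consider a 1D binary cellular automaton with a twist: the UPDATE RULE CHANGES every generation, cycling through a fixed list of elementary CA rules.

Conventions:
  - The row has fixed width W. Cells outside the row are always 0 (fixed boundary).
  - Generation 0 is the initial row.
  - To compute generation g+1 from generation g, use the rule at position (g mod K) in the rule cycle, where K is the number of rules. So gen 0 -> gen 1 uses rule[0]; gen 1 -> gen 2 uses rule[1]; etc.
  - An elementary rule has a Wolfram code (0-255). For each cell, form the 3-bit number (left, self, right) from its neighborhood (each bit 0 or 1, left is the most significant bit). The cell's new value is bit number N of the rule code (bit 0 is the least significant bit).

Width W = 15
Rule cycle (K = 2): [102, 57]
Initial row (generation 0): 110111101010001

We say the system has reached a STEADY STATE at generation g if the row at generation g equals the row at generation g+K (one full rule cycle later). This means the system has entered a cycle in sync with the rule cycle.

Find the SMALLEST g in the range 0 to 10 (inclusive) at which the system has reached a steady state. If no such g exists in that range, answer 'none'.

Answer: none

Derivation:
Gen 0: 110111101010001
Gen 1 (rule 102): 011000111110011
Gen 2 (rule 57): 010110100001010
Gen 3 (rule 102): 111011100011110
Gen 4 (rule 57): 100110011010001
Gen 5 (rule 102): 101010101110011
Gen 6 (rule 57): 010101011001010
Gen 7 (rule 102): 111111101011110
Gen 8 (rule 57): 100000010110001
Gen 9 (rule 102): 100000111010011
Gen 10 (rule 57): 011110100101010
Gen 11 (rule 102): 100011101111110
Gen 12 (rule 57): 011010011000001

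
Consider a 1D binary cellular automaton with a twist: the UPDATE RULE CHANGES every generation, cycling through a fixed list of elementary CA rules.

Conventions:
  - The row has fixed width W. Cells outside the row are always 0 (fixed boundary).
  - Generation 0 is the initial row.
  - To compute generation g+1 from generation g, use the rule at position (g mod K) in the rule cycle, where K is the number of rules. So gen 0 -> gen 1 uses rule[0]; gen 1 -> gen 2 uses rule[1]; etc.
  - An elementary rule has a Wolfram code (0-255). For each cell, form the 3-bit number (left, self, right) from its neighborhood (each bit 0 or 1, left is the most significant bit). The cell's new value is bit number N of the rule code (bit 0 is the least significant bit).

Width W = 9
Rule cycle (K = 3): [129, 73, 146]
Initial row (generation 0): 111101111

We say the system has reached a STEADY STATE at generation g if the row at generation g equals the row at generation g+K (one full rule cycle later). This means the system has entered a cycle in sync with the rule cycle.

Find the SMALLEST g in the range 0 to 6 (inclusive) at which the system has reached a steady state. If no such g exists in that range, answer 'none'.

Answer: none

Derivation:
Gen 0: 111101111
Gen 1 (rule 129): 011000110
Gen 2 (rule 73): 011010110
Gen 3 (rule 146): 100000001
Gen 4 (rule 129): 001111100
Gen 5 (rule 73): 101000101
Gen 6 (rule 146): 000101000
Gen 7 (rule 129): 110000011
Gen 8 (rule 73): 110111011
Gen 9 (rule 146): 000010000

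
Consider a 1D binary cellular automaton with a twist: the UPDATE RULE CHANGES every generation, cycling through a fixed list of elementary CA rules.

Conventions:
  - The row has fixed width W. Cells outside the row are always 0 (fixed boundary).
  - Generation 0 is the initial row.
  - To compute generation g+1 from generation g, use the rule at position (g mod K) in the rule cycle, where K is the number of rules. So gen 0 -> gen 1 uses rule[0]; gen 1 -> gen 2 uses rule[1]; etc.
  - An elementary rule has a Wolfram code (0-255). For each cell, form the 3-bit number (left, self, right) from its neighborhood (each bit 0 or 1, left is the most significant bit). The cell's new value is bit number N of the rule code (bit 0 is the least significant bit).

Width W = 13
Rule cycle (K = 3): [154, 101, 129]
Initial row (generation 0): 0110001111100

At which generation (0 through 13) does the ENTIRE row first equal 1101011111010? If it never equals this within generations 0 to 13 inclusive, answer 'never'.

Gen 0: 0110001111100
Gen 1 (rule 154): 1101011111010
Gen 2 (rule 101): 0111100001110
Gen 3 (rule 129): 0011001100100
Gen 4 (rule 154): 0110111011010
Gen 5 (rule 101): 0011001101110
Gen 6 (rule 129): 1000000000100
Gen 7 (rule 154): 0100000001010
Gen 8 (rule 101): 0101111101110
Gen 9 (rule 129): 0000111000100
Gen 10 (rule 154): 0001110101010
Gen 11 (rule 101): 1100011111110
Gen 12 (rule 129): 0001001111100
Gen 13 (rule 154): 0010111111010

Answer: 1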